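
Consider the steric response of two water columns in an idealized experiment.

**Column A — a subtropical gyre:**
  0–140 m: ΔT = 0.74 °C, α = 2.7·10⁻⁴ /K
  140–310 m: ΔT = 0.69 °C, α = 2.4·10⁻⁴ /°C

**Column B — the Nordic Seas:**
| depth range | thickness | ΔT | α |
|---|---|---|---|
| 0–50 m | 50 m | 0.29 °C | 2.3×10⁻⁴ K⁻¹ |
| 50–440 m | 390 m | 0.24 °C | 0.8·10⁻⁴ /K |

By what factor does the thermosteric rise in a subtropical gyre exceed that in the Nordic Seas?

A 0–140 m: 2.7×10⁻⁴ × 0.74 × 140 = 0.027972 m
A Layer 2: 2.4×10⁻⁴ × 170 × 0.69 = 0.028152 m
A total: 0.056124 m
B Layer 1: 50 × 0.29 × 2.3×10⁻⁴ = 0.003335 m
B Layer 2: 0.8×10⁻⁴ × 390 × 0.24 = 0.007488 m
B total: 0.010823 m
Ratio: 0.056124 / 0.010823 ≈ 5.186

≈ 5.19×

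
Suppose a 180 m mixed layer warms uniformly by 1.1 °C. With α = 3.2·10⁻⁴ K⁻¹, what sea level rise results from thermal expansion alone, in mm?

Δh = αΔT·H = 3.2×10⁻⁴ × 1.1 × 180 = 0.06336 m

63.4 mm of thermosteric rise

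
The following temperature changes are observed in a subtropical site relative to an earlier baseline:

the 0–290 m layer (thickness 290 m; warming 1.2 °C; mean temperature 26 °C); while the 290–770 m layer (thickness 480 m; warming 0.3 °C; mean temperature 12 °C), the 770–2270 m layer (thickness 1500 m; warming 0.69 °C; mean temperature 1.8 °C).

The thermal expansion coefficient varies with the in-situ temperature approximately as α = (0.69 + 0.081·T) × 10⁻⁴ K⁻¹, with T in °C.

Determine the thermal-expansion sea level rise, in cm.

Layer 1: α = (0.69 + 0.081×26)×10⁻⁴ = 2.796×10⁻⁴ K⁻¹
Layer 2: α = (0.69 + 0.081×12)×10⁻⁴ = 1.662×10⁻⁴ K⁻¹
Layer 3: α = (0.69 + 0.081×1.8)×10⁻⁴ = 0.8358×10⁻⁴ K⁻¹
0–290 m: 1.2 × 290 × 2.796×10⁻⁴ = 0.0973008 m
290–770 m: 480 × 0.3 × 1.662×10⁻⁴ = 0.0239328 m
770–2270 m: 1500 × 0.8358×10⁻⁴ × 0.69 = 0.0865053 m
Δh = 0.0973008 + 0.0239328 + 0.0865053 = 0.2077389 m

20.8 cm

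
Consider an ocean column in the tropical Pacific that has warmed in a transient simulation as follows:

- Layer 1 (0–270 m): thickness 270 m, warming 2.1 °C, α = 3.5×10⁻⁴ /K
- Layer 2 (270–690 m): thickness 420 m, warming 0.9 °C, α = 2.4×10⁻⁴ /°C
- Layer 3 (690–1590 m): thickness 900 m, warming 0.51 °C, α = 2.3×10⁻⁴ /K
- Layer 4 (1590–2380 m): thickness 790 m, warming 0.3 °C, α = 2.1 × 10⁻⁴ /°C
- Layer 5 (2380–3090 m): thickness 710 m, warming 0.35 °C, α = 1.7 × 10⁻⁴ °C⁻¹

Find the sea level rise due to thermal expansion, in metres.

0.49 m

0–270 m: 2.1 × 3.5×10⁻⁴ × 270 = 0.19845 m
270–690 m: 2.4×10⁻⁴ × 420 × 0.9 = 0.09072 m
Layer 3: 2.3×10⁻⁴ × 0.51 × 900 = 0.10557 m
Layer 4: 2.1×10⁻⁴ × 0.3 × 790 = 0.04977 m
Layer 5: 1.7×10⁻⁴ × 0.35 × 710 = 0.042245 m
Δh = 0.19845 + 0.09072 + 0.10557 + 0.04977 + 0.042245 = 0.486755 m ≈ 0.49 m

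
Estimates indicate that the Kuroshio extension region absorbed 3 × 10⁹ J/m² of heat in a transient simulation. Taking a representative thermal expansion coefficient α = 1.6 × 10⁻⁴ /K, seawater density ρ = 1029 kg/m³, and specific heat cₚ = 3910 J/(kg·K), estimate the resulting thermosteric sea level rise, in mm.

120 mm of thermosteric rise

Δh = αQ/(ρcₚ) = 1.6×10⁻⁴ × 3×10⁹ / (1029 × 3910) ≈ 0.11930 m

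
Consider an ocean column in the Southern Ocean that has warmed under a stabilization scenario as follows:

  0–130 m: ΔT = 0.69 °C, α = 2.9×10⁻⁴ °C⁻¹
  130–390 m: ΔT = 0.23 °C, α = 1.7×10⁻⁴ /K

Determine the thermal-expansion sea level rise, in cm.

0.69 × 130 × 2.9×10⁻⁴ = 0.026013 m
0.23 × 1.7×10⁻⁴ × 260 = 0.010166 m
Δh = 0.026013 + 0.010166 = 0.036179 m ≈ 3.6 cm

3.6 cm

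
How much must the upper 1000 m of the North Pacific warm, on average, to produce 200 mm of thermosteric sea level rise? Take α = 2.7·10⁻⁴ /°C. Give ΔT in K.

0.741 K

ΔT = Δh/(αH) = 0.2 / (2.7×10⁻⁴ × 1000) ≈ 0.7407 K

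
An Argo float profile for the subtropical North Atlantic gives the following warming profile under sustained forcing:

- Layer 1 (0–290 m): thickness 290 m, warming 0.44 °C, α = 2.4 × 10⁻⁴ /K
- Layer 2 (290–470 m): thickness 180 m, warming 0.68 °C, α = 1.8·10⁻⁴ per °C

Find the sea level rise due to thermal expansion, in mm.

Layer 1: 0.44 × 2.4×10⁻⁴ × 290 = 0.030624 m
290–470 m: 180 × 1.8×10⁻⁴ × 0.68 = 0.022032 m
Δh = 0.030624 + 0.022032 = 0.052656 m

Δh ≈ 53 mm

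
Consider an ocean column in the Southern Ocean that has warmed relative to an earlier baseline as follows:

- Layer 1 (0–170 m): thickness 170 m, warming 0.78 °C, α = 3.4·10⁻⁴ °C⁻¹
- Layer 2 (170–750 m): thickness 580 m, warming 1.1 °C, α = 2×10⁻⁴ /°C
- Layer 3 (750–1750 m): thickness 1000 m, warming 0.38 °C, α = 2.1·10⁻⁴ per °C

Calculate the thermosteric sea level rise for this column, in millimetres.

Layer 1: 0.78 × 170 × 3.4×10⁻⁴ = 0.045084 m
580 × 2×10⁻⁴ × 1.1 = 0.12760 m
Layer 3: 2.1×10⁻⁴ × 0.38 × 1000 = 0.07980 m
Δh = 0.045084 + 0.12760 + 0.07980 = 0.252484 m ≈ 252 mm

Δh ≈ 252 mm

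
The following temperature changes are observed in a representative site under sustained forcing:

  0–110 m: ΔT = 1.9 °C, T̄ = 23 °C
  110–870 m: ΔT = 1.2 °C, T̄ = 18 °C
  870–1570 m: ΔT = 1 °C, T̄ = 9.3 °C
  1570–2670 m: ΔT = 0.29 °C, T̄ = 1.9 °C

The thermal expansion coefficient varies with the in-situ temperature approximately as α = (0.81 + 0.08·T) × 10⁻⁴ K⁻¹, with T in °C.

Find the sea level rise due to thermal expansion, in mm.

Layer 1: α = (0.81 + 0.08×23)×10⁻⁴ = 2.65×10⁻⁴ K⁻¹
Layer 2: α = (0.81 + 0.08×18)×10⁻⁴ = 2.25×10⁻⁴ K⁻¹
Layer 3: α = (0.81 + 0.08×9.3)×10⁻⁴ = 1.554×10⁻⁴ K⁻¹
Layer 4: α = (0.81 + 0.08×1.9)×10⁻⁴ = 0.962×10⁻⁴ K⁻¹
110 × 2.65×10⁻⁴ × 1.9 = 0.055385 m
760 × 2.25×10⁻⁴ × 1.2 = 0.20520 m
1.554×10⁻⁴ × 700 × 1 = 0.10878 m
0.29 × 0.962×10⁻⁴ × 1100 = 0.0306878 m
Δh = 0.055385 + 0.20520 + 0.10878 + 0.0306878 = 0.4000528 m ≈ 400 mm

about 400 mm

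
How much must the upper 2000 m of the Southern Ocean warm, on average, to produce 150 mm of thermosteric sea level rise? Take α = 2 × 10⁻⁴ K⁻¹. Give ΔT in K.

ΔT = Δh/(αH) = 0.15 / (2×10⁻⁴ × 2000) = 0.3750 K

ΔT ≈ 0.375 K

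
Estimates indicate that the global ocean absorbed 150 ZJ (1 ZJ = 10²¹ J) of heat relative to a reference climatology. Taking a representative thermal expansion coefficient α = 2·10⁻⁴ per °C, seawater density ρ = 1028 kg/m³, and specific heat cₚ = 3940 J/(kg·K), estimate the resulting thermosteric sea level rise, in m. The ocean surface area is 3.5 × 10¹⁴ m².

Δh = 0.0212 m

Per unit area: Q = 150×10²¹ / (3.5×10¹⁴) ≈ 4.286×10⁸ J/m²
Δh = αQ/(ρcₚ) = 2×10⁻⁴ × 4.286×10⁸ / (1028 × 3940) ≈ 0.021164 m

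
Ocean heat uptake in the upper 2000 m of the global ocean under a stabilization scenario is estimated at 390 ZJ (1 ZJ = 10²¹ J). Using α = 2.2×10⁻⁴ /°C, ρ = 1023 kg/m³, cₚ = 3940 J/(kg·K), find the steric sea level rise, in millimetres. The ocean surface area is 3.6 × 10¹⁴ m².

about 59.1 mm

Per unit area: Q = 390×10²¹ / (3.6×10¹⁴) ≈ 1.083×10⁹ J/m²
Δh = αQ/(ρcₚ) = 2.2×10⁻⁴ × 1.083×10⁹ / (1023 × 3940) ≈ 0.059112 m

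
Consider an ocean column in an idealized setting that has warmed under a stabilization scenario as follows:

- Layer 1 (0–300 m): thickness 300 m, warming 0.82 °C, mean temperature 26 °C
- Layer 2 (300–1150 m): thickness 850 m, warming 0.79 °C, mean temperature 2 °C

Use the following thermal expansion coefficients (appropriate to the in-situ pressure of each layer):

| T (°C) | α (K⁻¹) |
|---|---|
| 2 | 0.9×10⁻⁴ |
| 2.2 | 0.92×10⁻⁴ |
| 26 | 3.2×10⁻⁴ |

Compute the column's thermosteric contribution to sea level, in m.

Layer 1 at 26 °C → α = 3.2×10⁻⁴ K⁻¹
Layer 2 at 2 °C → α = 0.9×10⁻⁴ K⁻¹
Layer 1: 300 × 3.2×10⁻⁴ × 0.82 = 0.07872 m
0.79 × 0.9×10⁻⁴ × 850 = 0.060435 m
Δh = 0.07872 + 0.060435 = 0.139155 m ≈ 0.14 m

0.14 m of thermosteric rise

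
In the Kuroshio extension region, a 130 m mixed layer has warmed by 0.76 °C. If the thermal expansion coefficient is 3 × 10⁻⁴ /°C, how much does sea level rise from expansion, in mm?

Δh = αΔT·H = 3×10⁻⁴ × 0.76 × 130 = 0.02964 m

Δh ≈ 29.6 mm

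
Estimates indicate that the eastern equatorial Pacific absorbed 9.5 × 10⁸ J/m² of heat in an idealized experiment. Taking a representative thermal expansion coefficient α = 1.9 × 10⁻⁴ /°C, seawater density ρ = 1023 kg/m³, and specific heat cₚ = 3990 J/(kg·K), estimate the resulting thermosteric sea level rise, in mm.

Δh = 44 mm

Δh = αQ/(ρcₚ) = 1.9×10⁻⁴ × 9.5×10⁸ / (1023 × 3990) ≈ 0.044221 m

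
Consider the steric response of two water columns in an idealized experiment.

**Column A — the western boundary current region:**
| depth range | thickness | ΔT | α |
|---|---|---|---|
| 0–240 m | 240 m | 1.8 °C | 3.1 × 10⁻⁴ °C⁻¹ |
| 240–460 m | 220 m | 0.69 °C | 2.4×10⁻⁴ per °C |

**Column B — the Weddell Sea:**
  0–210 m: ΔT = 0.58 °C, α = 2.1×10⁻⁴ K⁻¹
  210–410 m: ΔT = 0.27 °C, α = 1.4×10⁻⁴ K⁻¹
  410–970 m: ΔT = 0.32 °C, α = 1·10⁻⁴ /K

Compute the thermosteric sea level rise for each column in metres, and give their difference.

A: 0.17 m; B: 0.051 m; difference 0.12 m

A 0–240 m: 3.1×10⁻⁴ × 240 × 1.8 = 0.13392 m
A 220 × 2.4×10⁻⁴ × 0.69 = 0.036432 m
A total: 0.170352 m
B 0–210 m: 2.1×10⁻⁴ × 210 × 0.58 = 0.025578 m
B 210–410 m: 0.27 × 1.4×10⁻⁴ × 200 = 0.00756 m
B 410–970 m: 0.32 × 560 × 1×10⁻⁴ = 0.01792 m
B total: 0.051058 m
Difference: 0.170352 − 0.051058 = 0.119294 m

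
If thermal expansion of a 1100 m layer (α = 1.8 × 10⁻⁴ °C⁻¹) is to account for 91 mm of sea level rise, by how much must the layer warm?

ΔT ≈ 0.460 °C

ΔT = Δh/(αH) = 0.091 / (1.8×10⁻⁴ × 1100) ≈ 0.4596 °C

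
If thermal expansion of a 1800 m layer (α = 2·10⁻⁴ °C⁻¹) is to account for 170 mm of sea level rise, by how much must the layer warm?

ΔT = Δh/(αH) = 0.17 / (2×10⁻⁴ × 1800) ≈ 0.4722 °C

ΔT ≈ 0.472 °C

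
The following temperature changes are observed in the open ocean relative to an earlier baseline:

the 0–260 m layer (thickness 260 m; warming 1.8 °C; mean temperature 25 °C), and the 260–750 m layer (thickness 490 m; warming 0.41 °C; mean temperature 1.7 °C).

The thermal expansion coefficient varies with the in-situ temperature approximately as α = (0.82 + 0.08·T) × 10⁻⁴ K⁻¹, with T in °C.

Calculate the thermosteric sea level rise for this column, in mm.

150 mm

Layer 1: α = (0.82 + 0.08×25)×10⁻⁴ = 2.82×10⁻⁴ K⁻¹
Layer 2: α = (0.82 + 0.08×1.7)×10⁻⁴ = 0.956×10⁻⁴ K⁻¹
Layer 1: 2.82×10⁻⁴ × 260 × 1.8 = 0.131976 m
Layer 2: 490 × 0.41 × 0.956×10⁻⁴ = 0.01920604 m
Δh = 0.131976 + 0.01920604 = 0.15118204 m ≈ 150 mm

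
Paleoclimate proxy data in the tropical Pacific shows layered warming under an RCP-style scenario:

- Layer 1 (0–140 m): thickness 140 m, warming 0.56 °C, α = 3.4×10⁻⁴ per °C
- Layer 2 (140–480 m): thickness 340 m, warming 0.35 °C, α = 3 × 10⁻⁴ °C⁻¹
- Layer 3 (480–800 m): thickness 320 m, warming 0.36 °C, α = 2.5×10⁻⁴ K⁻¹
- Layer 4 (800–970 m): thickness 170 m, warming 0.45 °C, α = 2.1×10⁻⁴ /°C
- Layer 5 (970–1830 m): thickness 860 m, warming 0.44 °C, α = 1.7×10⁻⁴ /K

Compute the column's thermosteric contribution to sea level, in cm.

Δh ≈ 17.2 cm

0–140 m: 3.4×10⁻⁴ × 0.56 × 140 = 0.026656 m
Layer 2: 3×10⁻⁴ × 340 × 0.35 = 0.03570 m
Layer 3: 2.5×10⁻⁴ × 320 × 0.36 = 0.02880 m
800–970 m: 170 × 2.1×10⁻⁴ × 0.45 = 0.016065 m
970–1830 m: 0.44 × 1.7×10⁻⁴ × 860 = 0.064328 m
Δh = 0.026656 + 0.03570 + 0.02880 + 0.016065 + 0.064328 = 0.171549 m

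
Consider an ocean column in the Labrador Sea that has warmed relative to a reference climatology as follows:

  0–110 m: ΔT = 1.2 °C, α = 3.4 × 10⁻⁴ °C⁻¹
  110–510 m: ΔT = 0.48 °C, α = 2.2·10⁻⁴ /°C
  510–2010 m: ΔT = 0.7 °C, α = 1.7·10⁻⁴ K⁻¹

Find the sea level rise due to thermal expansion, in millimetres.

Δh = 266 mm

Layer 1: 3.4×10⁻⁴ × 1.2 × 110 = 0.04488 m
Layer 2: 400 × 0.48 × 2.2×10⁻⁴ = 0.04224 m
Layer 3: 0.7 × 1500 × 1.7×10⁻⁴ = 0.17850 m
Δh = 0.04488 + 0.04224 + 0.17850 = 0.26562 m ≈ 266 mm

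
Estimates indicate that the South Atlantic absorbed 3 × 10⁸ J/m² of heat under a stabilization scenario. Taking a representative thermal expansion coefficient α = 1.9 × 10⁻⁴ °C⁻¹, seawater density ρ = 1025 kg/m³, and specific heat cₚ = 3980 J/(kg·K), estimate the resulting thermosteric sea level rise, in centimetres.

about 1.40 cm

Δh = αQ/(ρcₚ) = 1.9×10⁻⁴ × 3×10⁸ / (1025 × 3980) ≈ 0.013972 m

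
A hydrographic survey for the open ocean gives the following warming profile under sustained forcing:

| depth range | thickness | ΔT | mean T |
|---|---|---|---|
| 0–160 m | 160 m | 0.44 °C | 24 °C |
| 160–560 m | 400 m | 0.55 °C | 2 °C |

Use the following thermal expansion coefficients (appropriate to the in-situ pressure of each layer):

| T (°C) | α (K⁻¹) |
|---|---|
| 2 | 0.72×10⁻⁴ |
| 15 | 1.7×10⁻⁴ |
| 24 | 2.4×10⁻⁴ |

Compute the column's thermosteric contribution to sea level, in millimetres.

Δh ≈ 32.7 mm

Layer 1 at 24 °C → α = 2.4×10⁻⁴ K⁻¹
Layer 2 at 2 °C → α = 0.72×10⁻⁴ K⁻¹
Layer 1: 2.4×10⁻⁴ × 0.44 × 160 = 0.016896 m
Layer 2: 400 × 0.55 × 0.72×10⁻⁴ = 0.01584 m
Δh = 0.016896 + 0.01584 = 0.032736 m ≈ 32.7 mm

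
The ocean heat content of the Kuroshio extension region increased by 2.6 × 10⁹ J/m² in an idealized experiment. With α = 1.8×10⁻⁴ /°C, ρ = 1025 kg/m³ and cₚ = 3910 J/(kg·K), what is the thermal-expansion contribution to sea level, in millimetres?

Δh ≈ 117 mm

Δh = αQ/(ρcₚ) = 1.8×10⁻⁴ × 2.6×10⁹ / (1025 × 3910) ≈ 0.11677 m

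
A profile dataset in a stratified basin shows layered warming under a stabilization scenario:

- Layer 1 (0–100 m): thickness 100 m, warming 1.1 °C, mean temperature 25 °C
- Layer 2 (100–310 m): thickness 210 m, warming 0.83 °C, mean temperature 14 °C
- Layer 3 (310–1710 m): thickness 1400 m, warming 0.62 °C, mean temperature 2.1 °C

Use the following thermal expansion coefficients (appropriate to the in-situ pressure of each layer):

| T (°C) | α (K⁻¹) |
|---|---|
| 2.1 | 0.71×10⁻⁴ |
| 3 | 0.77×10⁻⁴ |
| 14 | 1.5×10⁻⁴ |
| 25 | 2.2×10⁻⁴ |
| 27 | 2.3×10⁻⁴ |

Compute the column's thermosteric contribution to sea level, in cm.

11 cm of thermosteric rise

Layer 1 at 25 °C → α = 2.2×10⁻⁴ K⁻¹
Layer 2 at 14 °C → α = 1.5×10⁻⁴ K⁻¹
Layer 3 at 2.1 °C → α = 0.71×10⁻⁴ K⁻¹
0–100 m: 2.2×10⁻⁴ × 100 × 1.1 = 0.02420 m
0.83 × 210 × 1.5×10⁻⁴ = 0.026145 m
Layer 3: 0.71×10⁻⁴ × 0.62 × 1400 = 0.061628 m
Δh = 0.02420 + 0.026145 + 0.061628 = 0.111973 m ≈ 11 cm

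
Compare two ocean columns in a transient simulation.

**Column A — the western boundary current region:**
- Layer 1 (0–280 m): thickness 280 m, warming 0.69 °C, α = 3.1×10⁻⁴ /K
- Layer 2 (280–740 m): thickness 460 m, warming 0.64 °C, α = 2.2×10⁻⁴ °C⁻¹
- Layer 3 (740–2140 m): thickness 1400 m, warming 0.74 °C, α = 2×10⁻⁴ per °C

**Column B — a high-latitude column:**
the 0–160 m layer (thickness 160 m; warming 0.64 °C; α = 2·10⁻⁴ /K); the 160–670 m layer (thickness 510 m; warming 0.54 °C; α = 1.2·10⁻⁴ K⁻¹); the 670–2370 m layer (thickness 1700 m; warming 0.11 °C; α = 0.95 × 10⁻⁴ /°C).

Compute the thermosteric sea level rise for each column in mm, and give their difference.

A: 332 mm; B: 71.3 mm; difference 261 mm

A Layer 1: 3.1×10⁻⁴ × 280 × 0.69 = 0.059892 m
A 2.2×10⁻⁴ × 0.64 × 460 = 0.064768 m
A Layer 3: 1400 × 0.74 × 2×10⁻⁴ = 0.20720 m
A total: 0.33186 m
B 0.64 × 2×10⁻⁴ × 160 = 0.02048 m
B 160–670 m: 510 × 1.2×10⁻⁴ × 0.54 = 0.033048 m
B 670–2370 m: 1700 × 0.11 × 0.95×10⁻⁴ = 0.017765 m
B total: 0.071293 m
Difference: 0.33186 − 0.071293 = 0.260567 m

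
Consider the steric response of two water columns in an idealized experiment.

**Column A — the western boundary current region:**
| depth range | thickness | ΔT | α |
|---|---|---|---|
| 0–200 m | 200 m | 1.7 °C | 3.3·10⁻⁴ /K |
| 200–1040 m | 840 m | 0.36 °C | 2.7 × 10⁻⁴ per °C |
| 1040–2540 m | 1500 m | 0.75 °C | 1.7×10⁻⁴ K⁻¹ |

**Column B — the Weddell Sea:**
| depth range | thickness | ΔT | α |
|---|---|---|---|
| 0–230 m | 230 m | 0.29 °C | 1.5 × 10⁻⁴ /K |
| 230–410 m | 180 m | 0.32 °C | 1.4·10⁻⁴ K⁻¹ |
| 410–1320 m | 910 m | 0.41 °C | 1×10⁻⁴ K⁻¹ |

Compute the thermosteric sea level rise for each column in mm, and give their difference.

A Layer 1: 200 × 1.7 × 3.3×10⁻⁴ = 0.11220 m
A Layer 2: 840 × 0.36 × 2.7×10⁻⁴ = 0.081648 m
A Layer 3: 1500 × 0.75 × 1.7×10⁻⁴ = 0.19125 m
A total: 0.385098 m
B 0.29 × 1.5×10⁻⁴ × 230 = 0.010005 m
B 180 × 0.32 × 1.4×10⁻⁴ = 0.008064 m
B 410–1320 m: 1×10⁻⁴ × 0.41 × 910 = 0.03731 m
B total: 0.055379 m
Difference: 0.385098 − 0.055379 = 0.329719 m

A: 385 mm; B: 55.4 mm; difference 330 mm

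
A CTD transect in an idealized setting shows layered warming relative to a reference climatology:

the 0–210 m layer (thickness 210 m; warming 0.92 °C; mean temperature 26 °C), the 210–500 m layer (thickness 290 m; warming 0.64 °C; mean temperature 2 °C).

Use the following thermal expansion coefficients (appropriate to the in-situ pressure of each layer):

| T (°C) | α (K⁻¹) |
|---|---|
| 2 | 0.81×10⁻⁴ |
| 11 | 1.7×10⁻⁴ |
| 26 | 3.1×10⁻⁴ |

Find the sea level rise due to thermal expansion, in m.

Layer 1 at 26 °C → α = 3.1×10⁻⁴ K⁻¹
Layer 2 at 2 °C → α = 0.81×10⁻⁴ K⁻¹
210 × 3.1×10⁻⁴ × 0.92 = 0.059892 m
0.64 × 290 × 0.81×10⁻⁴ = 0.0150336 m
Δh = 0.059892 + 0.0150336 = 0.0749256 m ≈ 0.0749 m

about 0.0749 m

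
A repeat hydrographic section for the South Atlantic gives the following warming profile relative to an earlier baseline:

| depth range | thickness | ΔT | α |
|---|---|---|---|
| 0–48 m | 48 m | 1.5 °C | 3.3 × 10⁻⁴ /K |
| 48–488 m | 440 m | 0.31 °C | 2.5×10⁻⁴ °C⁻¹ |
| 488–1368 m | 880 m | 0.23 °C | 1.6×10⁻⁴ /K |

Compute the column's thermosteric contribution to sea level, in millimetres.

Δh = 90.2 mm

0–48 m: 48 × 3.3×10⁻⁴ × 1.5 = 0.02376 m
Layer 2: 0.31 × 440 × 2.5×10⁻⁴ = 0.03410 m
Layer 3: 1.6×10⁻⁴ × 0.23 × 880 = 0.032384 m
Δh = 0.02376 + 0.03410 + 0.032384 = 0.090244 m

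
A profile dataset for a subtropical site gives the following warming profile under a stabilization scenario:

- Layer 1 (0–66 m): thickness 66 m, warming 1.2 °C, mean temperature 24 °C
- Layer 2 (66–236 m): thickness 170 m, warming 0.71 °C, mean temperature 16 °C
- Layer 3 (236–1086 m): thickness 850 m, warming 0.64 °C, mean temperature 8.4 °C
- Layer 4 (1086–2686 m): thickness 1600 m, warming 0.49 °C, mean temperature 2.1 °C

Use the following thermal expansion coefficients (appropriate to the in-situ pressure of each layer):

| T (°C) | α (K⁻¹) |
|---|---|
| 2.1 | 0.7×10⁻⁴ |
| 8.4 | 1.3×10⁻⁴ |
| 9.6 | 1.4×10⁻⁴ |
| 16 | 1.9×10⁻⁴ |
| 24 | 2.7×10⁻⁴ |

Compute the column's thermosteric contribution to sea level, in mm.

Layer 1 at 24 °C → α = 2.7×10⁻⁴ K⁻¹
Layer 2 at 16 °C → α = 1.9×10⁻⁴ K⁻¹
Layer 3 at 8.4 °C → α = 1.3×10⁻⁴ K⁻¹
Layer 4 at 2.1 °C → α = 0.7×10⁻⁴ K⁻¹
66 × 2.7×10⁻⁴ × 1.2 = 0.021384 m
Layer 2: 1.9×10⁻⁴ × 170 × 0.71 = 0.022933 m
236–1086 m: 0.64 × 850 × 1.3×10⁻⁴ = 0.07072 m
Layer 4: 1600 × 0.49 × 0.7×10⁻⁴ = 0.05488 m
Δh = 0.021384 + 0.022933 + 0.07072 + 0.05488 = 0.169917 m ≈ 170 mm

Δh = 170 mm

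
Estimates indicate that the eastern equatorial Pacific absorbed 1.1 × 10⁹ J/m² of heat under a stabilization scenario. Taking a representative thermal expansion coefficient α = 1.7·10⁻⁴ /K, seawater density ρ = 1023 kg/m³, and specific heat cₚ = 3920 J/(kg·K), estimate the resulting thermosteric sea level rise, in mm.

Δh = αQ/(ρcₚ) = 1.7×10⁻⁴ × 1.1×10⁹ / (1023 × 3920) ≈ 0.046632 m

about 46.6 mm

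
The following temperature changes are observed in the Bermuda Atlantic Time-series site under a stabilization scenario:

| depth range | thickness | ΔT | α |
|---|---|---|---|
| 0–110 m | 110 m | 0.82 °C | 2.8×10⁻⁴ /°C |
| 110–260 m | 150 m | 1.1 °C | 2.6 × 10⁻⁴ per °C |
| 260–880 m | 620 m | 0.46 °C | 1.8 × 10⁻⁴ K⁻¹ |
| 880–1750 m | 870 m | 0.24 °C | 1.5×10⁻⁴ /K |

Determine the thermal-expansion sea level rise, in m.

about 0.151 m

0–110 m: 110 × 2.8×10⁻⁴ × 0.82 = 0.025256 m
Layer 2: 150 × 1.1 × 2.6×10⁻⁴ = 0.04290 m
260–880 m: 1.8×10⁻⁴ × 620 × 0.46 = 0.051336 m
1.5×10⁻⁴ × 0.24 × 870 = 0.03132 m
Δh = 0.025256 + 0.04290 + 0.051336 + 0.03132 = 0.150812 m ≈ 0.151 m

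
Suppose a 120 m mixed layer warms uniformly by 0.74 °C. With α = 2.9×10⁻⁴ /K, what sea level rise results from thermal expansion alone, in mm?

Δh ≈ 25.8 mm

Δh = αΔT·H = 2.9×10⁻⁴ × 0.74 × 120 = 0.025752 m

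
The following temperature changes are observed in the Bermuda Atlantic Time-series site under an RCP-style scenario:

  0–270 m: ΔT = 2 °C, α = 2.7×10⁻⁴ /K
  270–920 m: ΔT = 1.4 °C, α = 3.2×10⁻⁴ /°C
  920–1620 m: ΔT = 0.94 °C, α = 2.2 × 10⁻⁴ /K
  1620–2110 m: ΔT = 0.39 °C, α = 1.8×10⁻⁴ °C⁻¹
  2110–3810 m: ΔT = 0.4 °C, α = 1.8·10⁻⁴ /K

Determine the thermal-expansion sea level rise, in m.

Δh = 0.739 m

Layer 1: 270 × 2.7×10⁻⁴ × 2 = 0.14580 m
Layer 2: 3.2×10⁻⁴ × 1.4 × 650 = 0.29120 m
2.2×10⁻⁴ × 0.94 × 700 = 0.14476 m
1620–2110 m: 1.8×10⁻⁴ × 0.39 × 490 = 0.034398 m
1.8×10⁻⁴ × 1700 × 0.4 = 0.12240 m
Δh = 0.14580 + 0.29120 + 0.14476 + 0.034398 + 0.12240 = 0.738558 m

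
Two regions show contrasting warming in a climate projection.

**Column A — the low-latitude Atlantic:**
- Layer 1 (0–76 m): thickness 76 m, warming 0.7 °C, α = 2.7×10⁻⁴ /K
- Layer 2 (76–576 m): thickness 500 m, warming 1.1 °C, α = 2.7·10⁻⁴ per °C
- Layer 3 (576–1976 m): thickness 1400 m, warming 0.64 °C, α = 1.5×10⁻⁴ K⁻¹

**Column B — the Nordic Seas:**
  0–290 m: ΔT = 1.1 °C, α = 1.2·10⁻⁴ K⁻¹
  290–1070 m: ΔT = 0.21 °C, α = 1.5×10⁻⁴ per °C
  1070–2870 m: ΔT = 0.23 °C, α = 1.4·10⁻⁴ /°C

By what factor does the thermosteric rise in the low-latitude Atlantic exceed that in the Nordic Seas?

a factor of 2.5

A 0–76 m: 76 × 0.7 × 2.7×10⁻⁴ = 0.014364 m
A 2.7×10⁻⁴ × 500 × 1.1 = 0.14850 m
A 1400 × 0.64 × 1.5×10⁻⁴ = 0.13440 m
A total: 0.297264 m
B 0–290 m: 290 × 1.2×10⁻⁴ × 1.1 = 0.03828 m
B 1.5×10⁻⁴ × 780 × 0.21 = 0.02457 m
B 1070–2870 m: 1800 × 0.23 × 1.4×10⁻⁴ = 0.05796 m
B total: 0.12081 m
Ratio: 0.297264 / 0.12081 ≈ 2.461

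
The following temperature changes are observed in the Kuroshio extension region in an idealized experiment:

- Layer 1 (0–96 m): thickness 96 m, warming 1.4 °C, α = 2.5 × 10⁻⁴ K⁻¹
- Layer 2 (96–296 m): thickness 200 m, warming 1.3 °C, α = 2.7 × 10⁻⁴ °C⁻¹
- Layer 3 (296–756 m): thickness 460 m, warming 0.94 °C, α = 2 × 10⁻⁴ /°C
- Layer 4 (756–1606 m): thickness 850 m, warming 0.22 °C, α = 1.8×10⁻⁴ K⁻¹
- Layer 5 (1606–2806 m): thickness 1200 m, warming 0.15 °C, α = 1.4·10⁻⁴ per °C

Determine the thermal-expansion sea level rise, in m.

0.249 m of thermosteric rise

0–96 m: 1.4 × 2.5×10⁻⁴ × 96 = 0.03360 m
96–296 m: 200 × 2.7×10⁻⁴ × 1.3 = 0.07020 m
460 × 0.94 × 2×10⁻⁴ = 0.08648 m
850 × 1.8×10⁻⁴ × 0.22 = 0.03366 m
0.15 × 1.4×10⁻⁴ × 1200 = 0.02520 m
Δh = 0.03360 + 0.07020 + 0.08648 + 0.03366 + 0.02520 = 0.24914 m ≈ 0.249 m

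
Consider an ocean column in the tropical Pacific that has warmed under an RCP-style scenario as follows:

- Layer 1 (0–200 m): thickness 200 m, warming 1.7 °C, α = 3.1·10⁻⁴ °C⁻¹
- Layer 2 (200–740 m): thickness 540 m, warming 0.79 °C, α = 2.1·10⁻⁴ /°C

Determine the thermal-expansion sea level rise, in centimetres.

about 19 cm

0–200 m: 1.7 × 3.1×10⁻⁴ × 200 = 0.10540 m
200–740 m: 2.1×10⁻⁴ × 0.79 × 540 = 0.089586 m
Δh = 0.10540 + 0.089586 = 0.194986 m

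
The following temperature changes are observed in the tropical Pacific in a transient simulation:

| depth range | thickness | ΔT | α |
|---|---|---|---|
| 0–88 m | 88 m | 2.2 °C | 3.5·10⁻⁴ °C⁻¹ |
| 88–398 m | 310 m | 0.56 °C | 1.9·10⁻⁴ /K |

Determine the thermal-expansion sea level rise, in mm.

Δh = 100 mm

Layer 1: 88 × 2.2 × 3.5×10⁻⁴ = 0.06776 m
1.9×10⁻⁴ × 0.56 × 310 = 0.032984 m
Δh = 0.06776 + 0.032984 = 0.100744 m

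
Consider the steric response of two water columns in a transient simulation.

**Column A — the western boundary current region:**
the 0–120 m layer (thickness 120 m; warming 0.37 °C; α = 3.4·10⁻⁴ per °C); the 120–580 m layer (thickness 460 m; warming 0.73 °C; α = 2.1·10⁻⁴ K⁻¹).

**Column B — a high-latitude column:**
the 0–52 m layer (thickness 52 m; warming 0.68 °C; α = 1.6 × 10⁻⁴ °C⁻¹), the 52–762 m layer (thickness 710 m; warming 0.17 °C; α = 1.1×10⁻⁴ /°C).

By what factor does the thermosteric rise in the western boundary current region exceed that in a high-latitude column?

a factor of 4.52

A 3.4×10⁻⁴ × 0.37 × 120 = 0.015096 m
A Layer 2: 2.1×10⁻⁴ × 460 × 0.73 = 0.070518 m
A total: 0.085614 m
B Layer 1: 1.6×10⁻⁴ × 52 × 0.68 = 0.0056576 m
B Layer 2: 1.1×10⁻⁴ × 710 × 0.17 = 0.013277 m
B total: 0.0189346 m
Ratio: 0.085614 / 0.0189346 ≈ 4.522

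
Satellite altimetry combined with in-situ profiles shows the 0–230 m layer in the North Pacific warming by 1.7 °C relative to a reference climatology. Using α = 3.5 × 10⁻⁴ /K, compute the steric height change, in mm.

Δh = αΔT·H = 3.5×10⁻⁴ × 1.7 × 230 = 0.13685 m

Δh ≈ 137 mm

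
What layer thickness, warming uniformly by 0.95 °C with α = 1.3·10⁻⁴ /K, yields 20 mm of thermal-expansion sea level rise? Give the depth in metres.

H = Δh/(αΔT) = 0.02 / (1.3×10⁻⁴ × 0.95) ≈ 161.9 m

about 162 m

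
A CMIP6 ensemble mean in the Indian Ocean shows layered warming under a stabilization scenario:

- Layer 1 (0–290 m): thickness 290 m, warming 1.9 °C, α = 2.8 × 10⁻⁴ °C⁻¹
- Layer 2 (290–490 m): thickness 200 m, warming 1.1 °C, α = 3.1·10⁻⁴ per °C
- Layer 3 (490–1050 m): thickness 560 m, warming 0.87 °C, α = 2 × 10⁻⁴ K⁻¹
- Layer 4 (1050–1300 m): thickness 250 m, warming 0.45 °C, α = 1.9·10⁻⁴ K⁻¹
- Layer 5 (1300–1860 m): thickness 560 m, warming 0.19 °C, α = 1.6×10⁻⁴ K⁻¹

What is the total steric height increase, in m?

0–290 m: 290 × 1.9 × 2.8×10⁻⁴ = 0.15428 m
3.1×10⁻⁴ × 1.1 × 200 = 0.06820 m
Layer 3: 2×10⁻⁴ × 560 × 0.87 = 0.09744 m
1050–1300 m: 0.45 × 1.9×10⁻⁴ × 250 = 0.021375 m
Layer 5: 560 × 0.19 × 1.6×10⁻⁴ = 0.017024 m
Δh = 0.15428 + 0.06820 + 0.09744 + 0.021375 + 0.017024 = 0.358319 m ≈ 0.358 m

0.358 m of thermosteric rise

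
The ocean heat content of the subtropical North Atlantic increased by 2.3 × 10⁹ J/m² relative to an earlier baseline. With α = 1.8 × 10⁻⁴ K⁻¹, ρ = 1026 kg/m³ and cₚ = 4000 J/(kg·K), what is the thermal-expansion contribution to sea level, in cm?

Δh ≈ 10.1 cm

Δh = αQ/(ρcₚ) = 1.8×10⁻⁴ × 2.3×10⁹ / (1026 × 4000) ≈ 0.10088 m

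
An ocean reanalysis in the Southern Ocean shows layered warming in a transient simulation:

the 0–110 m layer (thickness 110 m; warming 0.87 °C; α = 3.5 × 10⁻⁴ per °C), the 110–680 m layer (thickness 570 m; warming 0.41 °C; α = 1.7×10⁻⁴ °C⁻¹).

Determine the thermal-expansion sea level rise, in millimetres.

Δh = 73.2 mm

Layer 1: 110 × 3.5×10⁻⁴ × 0.87 = 0.033495 m
Layer 2: 570 × 0.41 × 1.7×10⁻⁴ = 0.039729 m
Δh = 0.033495 + 0.039729 = 0.073224 m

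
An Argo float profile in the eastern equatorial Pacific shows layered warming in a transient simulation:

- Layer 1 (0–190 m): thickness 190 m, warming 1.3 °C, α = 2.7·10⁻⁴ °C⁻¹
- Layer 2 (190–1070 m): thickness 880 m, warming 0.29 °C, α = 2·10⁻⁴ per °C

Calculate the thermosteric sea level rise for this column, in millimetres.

about 120 mm

Layer 1: 190 × 2.7×10⁻⁴ × 1.3 = 0.06669 m
Layer 2: 0.29 × 2×10⁻⁴ × 880 = 0.05104 m
Δh = 0.06669 + 0.05104 = 0.11773 m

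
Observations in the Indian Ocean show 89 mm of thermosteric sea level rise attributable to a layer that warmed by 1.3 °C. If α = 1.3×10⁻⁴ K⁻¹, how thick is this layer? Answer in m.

H = Δh/(αΔT) = 0.089 / (1.3×10⁻⁴ × 1.3) ≈ 526.6 m

H ≈ 527 m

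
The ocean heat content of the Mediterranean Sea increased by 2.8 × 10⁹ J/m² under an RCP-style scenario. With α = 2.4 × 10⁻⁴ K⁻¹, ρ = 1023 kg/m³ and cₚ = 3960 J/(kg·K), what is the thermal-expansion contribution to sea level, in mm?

Δh = αQ/(ρcₚ) = 2.4×10⁻⁴ × 2.8×10⁹ / (1023 × 3960) ≈ 0.16588 m

166 mm of thermosteric rise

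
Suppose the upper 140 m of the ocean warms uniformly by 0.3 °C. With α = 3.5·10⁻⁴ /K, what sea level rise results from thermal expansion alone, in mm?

Δh = αΔT·H = 3.5×10⁻⁴ × 0.3 × 140 = 0.01470 m

Δh ≈ 14.7 mm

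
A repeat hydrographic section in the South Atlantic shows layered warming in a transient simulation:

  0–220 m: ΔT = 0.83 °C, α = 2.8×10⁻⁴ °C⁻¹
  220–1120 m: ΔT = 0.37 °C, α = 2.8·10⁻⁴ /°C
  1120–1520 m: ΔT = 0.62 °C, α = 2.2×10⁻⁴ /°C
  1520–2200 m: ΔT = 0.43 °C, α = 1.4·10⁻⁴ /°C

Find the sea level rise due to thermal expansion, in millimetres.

2.8×10⁻⁴ × 220 × 0.83 = 0.051128 m
220–1120 m: 0.37 × 2.8×10⁻⁴ × 900 = 0.09324 m
1120–1520 m: 2.2×10⁻⁴ × 400 × 0.62 = 0.05456 m
1520–2200 m: 680 × 0.43 × 1.4×10⁻⁴ = 0.040936 m
Δh = 0.051128 + 0.09324 + 0.05456 + 0.040936 = 0.239864 m ≈ 240 mm

Δh = 240 mm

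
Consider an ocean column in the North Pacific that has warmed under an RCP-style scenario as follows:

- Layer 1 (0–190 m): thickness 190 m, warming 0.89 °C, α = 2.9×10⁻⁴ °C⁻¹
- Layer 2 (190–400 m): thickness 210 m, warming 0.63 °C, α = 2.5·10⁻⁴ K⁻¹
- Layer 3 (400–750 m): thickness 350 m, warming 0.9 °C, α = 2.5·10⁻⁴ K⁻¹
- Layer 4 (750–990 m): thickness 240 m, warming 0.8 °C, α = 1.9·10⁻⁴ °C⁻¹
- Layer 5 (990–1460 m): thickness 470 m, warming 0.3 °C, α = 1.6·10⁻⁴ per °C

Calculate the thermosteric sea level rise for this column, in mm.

Layer 1: 2.9×10⁻⁴ × 0.89 × 190 = 0.049039 m
Layer 2: 210 × 2.5×10⁻⁴ × 0.63 = 0.033075 m
2.5×10⁻⁴ × 350 × 0.9 = 0.07875 m
750–990 m: 1.9×10⁻⁴ × 240 × 0.8 = 0.03648 m
Layer 5: 1.6×10⁻⁴ × 470 × 0.3 = 0.02256 m
Δh = 0.049039 + 0.033075 + 0.07875 + 0.03648 + 0.02256 = 0.219904 m

Δh = 220 mm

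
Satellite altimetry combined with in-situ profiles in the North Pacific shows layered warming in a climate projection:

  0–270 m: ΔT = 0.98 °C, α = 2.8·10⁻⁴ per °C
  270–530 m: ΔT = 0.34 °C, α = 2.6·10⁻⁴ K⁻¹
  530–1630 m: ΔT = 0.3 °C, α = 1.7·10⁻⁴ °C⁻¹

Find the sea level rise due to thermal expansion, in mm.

about 153 mm

Layer 1: 0.98 × 2.8×10⁻⁴ × 270 = 0.074088 m
Layer 2: 0.34 × 2.6×10⁻⁴ × 260 = 0.022984 m
0.3 × 1.7×10⁻⁴ × 1100 = 0.05610 m
Δh = 0.074088 + 0.022984 + 0.05610 = 0.153172 m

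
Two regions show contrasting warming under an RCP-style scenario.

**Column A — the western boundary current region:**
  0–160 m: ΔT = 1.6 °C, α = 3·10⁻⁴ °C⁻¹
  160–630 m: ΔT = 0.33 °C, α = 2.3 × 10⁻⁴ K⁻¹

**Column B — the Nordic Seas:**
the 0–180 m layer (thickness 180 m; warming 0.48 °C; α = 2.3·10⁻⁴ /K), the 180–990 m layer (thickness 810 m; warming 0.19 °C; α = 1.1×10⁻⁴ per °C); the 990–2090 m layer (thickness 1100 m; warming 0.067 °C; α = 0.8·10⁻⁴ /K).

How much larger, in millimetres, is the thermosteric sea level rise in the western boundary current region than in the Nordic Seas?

A 3×10⁻⁴ × 160 × 1.6 = 0.07680 m
A 2.3×10⁻⁴ × 0.33 × 470 = 0.035673 m
A total: 0.112473 m
B 0.48 × 2.3×10⁻⁴ × 180 = 0.019872 m
B 180–990 m: 0.19 × 1.1×10⁻⁴ × 810 = 0.016929 m
B 990–2090 m: 1100 × 0.8×10⁻⁴ × 0.067 = 0.005896 m
B total: 0.042697 m
Difference: 0.112473 − 0.042697 = 0.069776 m

69.8 mm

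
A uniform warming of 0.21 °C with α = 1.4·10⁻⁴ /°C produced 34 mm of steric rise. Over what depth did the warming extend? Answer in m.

1160 m

H = Δh/(αΔT) = 0.034 / (1.4×10⁻⁴ × 0.21) ≈ 1156 m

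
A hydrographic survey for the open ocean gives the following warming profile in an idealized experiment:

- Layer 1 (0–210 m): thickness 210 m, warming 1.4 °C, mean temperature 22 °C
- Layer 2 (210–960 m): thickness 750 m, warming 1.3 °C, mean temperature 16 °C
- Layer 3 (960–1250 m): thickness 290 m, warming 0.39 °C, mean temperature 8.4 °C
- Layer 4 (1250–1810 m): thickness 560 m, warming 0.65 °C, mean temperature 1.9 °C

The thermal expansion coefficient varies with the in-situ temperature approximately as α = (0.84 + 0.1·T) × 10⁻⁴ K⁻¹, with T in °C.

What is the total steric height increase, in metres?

Layer 1: α = (0.84 + 0.1×22)×10⁻⁴ = 3.04×10⁻⁴ K⁻¹
Layer 2: α = (0.84 + 0.1×16)×10⁻⁴ = 2.44×10⁻⁴ K⁻¹
Layer 3: α = (0.84 + 0.1×8.4)×10⁻⁴ = 1.68×10⁻⁴ K⁻¹
Layer 4: α = (0.84 + 0.1×1.9)×10⁻⁴ = 1.03×10⁻⁴ K⁻¹
Layer 1: 210 × 1.4 × 3.04×10⁻⁴ = 0.089376 m
750 × 2.44×10⁻⁴ × 1.3 = 0.23790 m
0.39 × 290 × 1.68×10⁻⁴ = 0.0190008 m
1250–1810 m: 0.65 × 560 × 1.03×10⁻⁴ = 0.037492 m
Δh = 0.089376 + 0.23790 + 0.0190008 + 0.037492 = 0.3837688 m

0.38 m of thermosteric rise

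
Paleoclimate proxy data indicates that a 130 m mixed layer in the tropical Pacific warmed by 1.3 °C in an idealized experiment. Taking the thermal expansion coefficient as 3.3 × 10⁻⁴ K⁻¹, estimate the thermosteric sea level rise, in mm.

Δh = αΔT·H = 3.3×10⁻⁴ × 1.3 × 130 = 0.05577 m

56 mm of thermosteric rise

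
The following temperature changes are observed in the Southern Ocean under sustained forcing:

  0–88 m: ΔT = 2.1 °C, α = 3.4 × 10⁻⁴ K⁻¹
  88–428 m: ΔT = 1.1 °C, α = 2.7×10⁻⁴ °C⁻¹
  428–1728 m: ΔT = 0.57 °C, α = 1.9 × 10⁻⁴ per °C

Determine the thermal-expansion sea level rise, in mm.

about 300 mm

3.4×10⁻⁴ × 2.1 × 88 = 0.062832 m
Layer 2: 1.1 × 2.7×10⁻⁴ × 340 = 0.10098 m
Layer 3: 0.57 × 1.9×10⁻⁴ × 1300 = 0.14079 m
Δh = 0.062832 + 0.10098 + 0.14079 = 0.304602 m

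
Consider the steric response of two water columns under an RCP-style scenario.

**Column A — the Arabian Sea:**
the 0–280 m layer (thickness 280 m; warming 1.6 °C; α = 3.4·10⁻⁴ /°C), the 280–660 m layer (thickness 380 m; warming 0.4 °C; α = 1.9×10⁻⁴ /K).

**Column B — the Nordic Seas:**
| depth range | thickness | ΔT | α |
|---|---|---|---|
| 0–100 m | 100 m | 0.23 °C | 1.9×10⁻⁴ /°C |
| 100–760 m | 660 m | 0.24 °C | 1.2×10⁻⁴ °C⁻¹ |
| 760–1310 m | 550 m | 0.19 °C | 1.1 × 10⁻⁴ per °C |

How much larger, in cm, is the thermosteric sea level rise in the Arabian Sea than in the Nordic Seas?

A 1.6 × 280 × 3.4×10⁻⁴ = 0.15232 m
A Layer 2: 0.4 × 1.9×10⁻⁴ × 380 = 0.02888 m
A total: 0.18120 m
B 0.23 × 100 × 1.9×10⁻⁴ = 0.00437 m
B 100–760 m: 660 × 1.2×10⁻⁴ × 0.24 = 0.019008 m
B 1.1×10⁻⁴ × 0.19 × 550 = 0.011495 m
B total: 0.034873 m
Difference: 0.18120 − 0.034873 = 0.146327 m

Δh_A − Δh_B ≈ 15 cm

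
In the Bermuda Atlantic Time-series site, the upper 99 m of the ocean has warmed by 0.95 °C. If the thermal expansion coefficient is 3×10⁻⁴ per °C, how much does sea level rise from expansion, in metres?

Δh = αΔT·H = 3×10⁻⁴ × 0.95 × 99 = 0.028215 m

0.0282 m of thermosteric rise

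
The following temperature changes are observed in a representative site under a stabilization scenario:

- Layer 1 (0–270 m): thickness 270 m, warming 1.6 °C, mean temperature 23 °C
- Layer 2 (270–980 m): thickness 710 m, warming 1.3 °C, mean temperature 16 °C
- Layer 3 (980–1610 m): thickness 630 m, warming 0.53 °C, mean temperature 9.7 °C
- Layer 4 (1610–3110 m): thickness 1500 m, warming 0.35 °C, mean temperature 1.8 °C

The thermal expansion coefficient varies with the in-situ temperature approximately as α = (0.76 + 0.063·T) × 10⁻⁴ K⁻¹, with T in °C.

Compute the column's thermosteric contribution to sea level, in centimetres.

Layer 1: α = (0.76 + 0.063×23)×10⁻⁴ = 2.209×10⁻⁴ K⁻¹
Layer 2: α = (0.76 + 0.063×16)×10⁻⁴ = 1.768×10⁻⁴ K⁻¹
Layer 3: α = (0.76 + 0.063×9.7)×10⁻⁴ = 1.3711×10⁻⁴ K⁻¹
Layer 4: α = (0.76 + 0.063×1.8)×10⁻⁴ = 0.8734×10⁻⁴ K⁻¹
0–270 m: 2.209×10⁻⁴ × 1.6 × 270 = 0.0954288 m
1.3 × 710 × 1.768×10⁻⁴ = 0.1631864 m
980–1610 m: 0.53 × 630 × 1.3711×10⁻⁴ = 0.045781029 m
1500 × 0.8734×10⁻⁴ × 0.35 = 0.0458535 m
Δh = 0.0954288 + 0.1631864 + 0.045781029 + 0.0458535 = 0.350249729 m

Δh ≈ 35.0 cm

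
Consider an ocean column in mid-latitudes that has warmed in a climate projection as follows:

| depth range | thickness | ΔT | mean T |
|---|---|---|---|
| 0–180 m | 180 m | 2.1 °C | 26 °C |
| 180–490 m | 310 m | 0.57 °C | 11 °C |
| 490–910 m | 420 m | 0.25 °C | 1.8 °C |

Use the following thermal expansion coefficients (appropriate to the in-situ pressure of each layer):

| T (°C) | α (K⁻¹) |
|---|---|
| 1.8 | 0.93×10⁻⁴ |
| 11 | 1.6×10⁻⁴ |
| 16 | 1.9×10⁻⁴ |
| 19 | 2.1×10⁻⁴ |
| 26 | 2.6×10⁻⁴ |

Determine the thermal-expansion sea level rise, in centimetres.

about 13.6 cm

Layer 1 at 26 °C → α = 2.6×10⁻⁴ K⁻¹
Layer 2 at 11 °C → α = 1.6×10⁻⁴ K⁻¹
Layer 3 at 1.8 °C → α = 0.93×10⁻⁴ K⁻¹
0–180 m: 2.6×10⁻⁴ × 180 × 2.1 = 0.09828 m
Layer 2: 310 × 0.57 × 1.6×10⁻⁴ = 0.028272 m
Layer 3: 420 × 0.25 × 0.93×10⁻⁴ = 0.009765 m
Δh = 0.09828 + 0.028272 + 0.009765 = 0.136317 m ≈ 13.6 cm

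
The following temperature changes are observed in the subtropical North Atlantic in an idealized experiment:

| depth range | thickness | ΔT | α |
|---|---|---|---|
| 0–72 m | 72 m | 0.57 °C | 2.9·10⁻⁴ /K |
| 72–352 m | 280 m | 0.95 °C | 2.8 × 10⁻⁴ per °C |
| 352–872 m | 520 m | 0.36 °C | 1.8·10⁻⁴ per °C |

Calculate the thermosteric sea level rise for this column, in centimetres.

0–72 m: 2.9×10⁻⁴ × 72 × 0.57 = 0.0119016 m
72–352 m: 0.95 × 2.8×10⁻⁴ × 280 = 0.07448 m
1.8×10⁻⁴ × 520 × 0.36 = 0.033696 m
Δh = 0.0119016 + 0.07448 + 0.033696 = 0.1200776 m

Δh = 12.0 cm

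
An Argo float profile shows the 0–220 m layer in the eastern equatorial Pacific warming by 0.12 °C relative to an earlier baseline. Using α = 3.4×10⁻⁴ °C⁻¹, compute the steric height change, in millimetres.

Δh = αΔT·H = 3.4×10⁻⁴ × 0.12 × 220 = 0.008976 m

Δh = 8.98 mm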